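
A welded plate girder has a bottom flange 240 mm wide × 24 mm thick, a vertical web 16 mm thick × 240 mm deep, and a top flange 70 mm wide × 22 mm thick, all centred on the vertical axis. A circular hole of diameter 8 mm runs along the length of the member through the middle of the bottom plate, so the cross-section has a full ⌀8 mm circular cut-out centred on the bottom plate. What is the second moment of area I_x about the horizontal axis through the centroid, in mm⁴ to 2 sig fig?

Treat the section as a set of non-overlapping primitives; coordinates are from the bounding-box lower-left.
Bottom plate: 240 × 24, A = 5 760 mm², y = 12 mm, Ī = 276 480 mm⁴.
Web plate: 16 × 240, A = 3 840 mm², y = 144 mm, Ī = 18 432 000 mm⁴.
Top plate: 70 × 22, A = 1 540 mm², y = 275 mm, Ī = 62 113 mm⁴.
Hole (subtracted): ⌀8, A = 50.27 mm², y = 12 mm, Ī = 201.1 mm⁴.
Centroid: ȳ = ΣA·y / ΣA = 94.23 mm.
Transfer each piece to the horizontal axis through the centroid using Ī + A·d² with d = y − 94.23:
  bottom plate: d = -82.23 mm → contributes +39 223 534 mm⁴
  web plate: d = 49.77 mm → contributes +27 944 189 mm⁴
  top plate: d = 180.8 mm → contributes +50 386 360 mm⁴
  hole: d = -82.23 mm → contributes −340 078 mm⁴
Total I = 117 214 005 mm⁴.

I_x ≈ 1.2 × 10⁸ mm⁴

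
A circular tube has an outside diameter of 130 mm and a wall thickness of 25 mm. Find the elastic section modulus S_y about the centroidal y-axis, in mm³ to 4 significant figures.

Treat the section as a set of non-overlapping primitives; coordinates are from the bounding-box lower-left.
Outer circle: ⌀130, A = 13273.2 mm², x = 65 mm, Ī = 14 019 848 mm⁴.
Bore (subtracted): ⌀80, A = 5026.55 mm², x = 65 mm, Ī = 2 010 619 mm⁴.
By symmetry the centroid is at mid-width, x̄ = 65 mm.
All pieces are centred on the centroidal y-axis, so I = ΣĪ (holes subtracted) = 12 009 229 mm⁴.
Extreme fibre distance c = 65 mm; S = I/c = 184 757 mm³.

S_y ≈ 1.848 × 10⁵ mm³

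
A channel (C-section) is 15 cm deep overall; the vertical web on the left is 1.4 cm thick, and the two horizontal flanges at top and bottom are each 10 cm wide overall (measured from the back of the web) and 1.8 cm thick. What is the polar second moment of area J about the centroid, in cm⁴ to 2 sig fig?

Split into non-overlapping primitives; take the origin at the lower-left of the bounding box.
Web: 1.4 × 15, A = 21 cm², y = 7.5 cm, Ī = 393.8 cm⁴.
Top flange (beyond web): 8.6 × 1.8, A = 15.48 cm², y = 14.1 cm, Ī = 4.18 cm⁴.
Bottom flange (beyond web): 8.6 × 1.8, A = 15.48 cm², y = 0.9 cm, Ī = 4.18 cm⁴.
By symmetry the centroid is at mid-height, ȳ = 7.5 cm.
Transfer each piece to the centroidal x-axis using Ī + A·d² with d = y − 7.5:
  web: d = 0 cm → contributes +393.8 cm⁴
  top flange (beyond web): d = 6.6 cm → contributes +678.5 cm⁴
  bottom flange (beyond web): d = -6.6 cm → contributes +678.5 cm⁴
Total I = 1 751 cm⁴.
For the y-axis: x̄ = 3.679 cm.
Repeating about the centroidal y-axis gives I_y = 507.1 cm⁴.
Polar second moment: J = I_x + I_y = 2 258 cm⁴.

J ≈ 2300 cm⁴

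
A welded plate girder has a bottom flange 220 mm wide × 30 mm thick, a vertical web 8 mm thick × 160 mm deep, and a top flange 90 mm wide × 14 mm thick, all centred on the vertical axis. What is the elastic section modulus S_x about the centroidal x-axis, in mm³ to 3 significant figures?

S_x ≈ 2.86 × 10⁵ mm³

Decompose the section into non-overlapping parts with the origin at the bottom-left of its bounding rectangle.
Bottom plate: 220 × 30, A = 6 600 mm², y = 15 mm, Ī = 495 000 mm⁴.
Web plate: 8 × 160, A = 1 280 mm², y = 110 mm, Ī = 2 730 667 mm⁴.
Top plate: 90 × 14, A = 1 260 mm², y = 197 mm, Ī = 20 580 mm⁴.
Centroid: ȳ = ΣA·y / ΣA = 53.394 mm.
Transfer each piece to the centroidal x-axis using Ī + A·d² with d = y − 53.394:
  bottom plate: d = -38.394 mm → contributes +10 223 991 mm⁴
  web plate: d = 56.606 mm → contributes +6 832 111 mm⁴
  top plate: d = 143.61 mm → contributes +26 005 207 mm⁴
Total I = 43 061 309 mm⁴.
Extreme fibre distance c = 150.61 mm; S = I/c = 285 920 mm³.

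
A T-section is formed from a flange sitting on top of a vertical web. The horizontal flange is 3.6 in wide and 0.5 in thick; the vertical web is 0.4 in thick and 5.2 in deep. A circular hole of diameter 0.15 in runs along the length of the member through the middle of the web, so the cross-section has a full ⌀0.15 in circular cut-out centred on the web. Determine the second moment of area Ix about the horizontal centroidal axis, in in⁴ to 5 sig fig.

Decompose the section into non-overlapping parts with the origin at the bottom-left of its bounding rectangle.
Flange: 3.6 × 0.5, A = 1.8 in², y = 5.45 in, Ī = 0.0375 in⁴.
Web: 0.4 × 5.2, A = 2.08 in², y = 2.6 in, Ī = 4.686933 in⁴.
Hole (subtracted): ⌀0.15, A = 0.01767146 in², y = 2.6 in, Ī = 0.00002485049 in⁴.
Centroid: ȳ = ΣA·y / ΣA = 3.928214 in.
Transfer each piece to the horizontal centroidal axis using Ī + A·d² with d = y − 3.928214:
  flange: d = 1.521786 in → contributes +4.205997 in⁴
  web: d = -1.328214 in → contributes +8.356372 in⁴
  hole: d = -1.328214 in → contributes −0.03120001 in⁴
Total I = 12.53117 in⁴.

Ix ≈ 12.531 in⁴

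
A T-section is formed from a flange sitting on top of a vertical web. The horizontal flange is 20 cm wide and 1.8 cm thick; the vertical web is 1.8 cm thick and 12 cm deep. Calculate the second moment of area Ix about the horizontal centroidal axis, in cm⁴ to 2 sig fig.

Ix ≈ 910 cm⁴

Break the section into simple shapes (no overlaps), measuring from the bottom-left corner of the bounding box.
Flange: 20 × 1.8, A = 36 cm², y = 12.9 cm, Ī = 9.72 cm⁴.
Web: 1.8 × 12, A = 21.6 cm², y = 6 cm, Ī = 259.2 cm⁴.
Centroid: ȳ = ΣA·y / ΣA = 10.31 cm.
Transfer each piece to the horizontal centroidal axis using Ī + A·d² with d = y − 10.31:
  flange: d = 2.588 cm → contributes +250.7 cm⁴
  web: d = -4.313 cm → contributes +660.9 cm⁴
Total I = 911.7 cm⁴.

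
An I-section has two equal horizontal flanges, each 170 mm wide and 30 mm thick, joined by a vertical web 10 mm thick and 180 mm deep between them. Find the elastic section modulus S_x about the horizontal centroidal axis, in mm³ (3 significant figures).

S_x ≈ 9.84 × 10⁵ mm³

Break the section into simple shapes (no overlaps), measuring from the bottom-left corner of the bounding box.
Bottom flange: 170 × 30, A = 5 100 mm², y = 15 mm, Ī = 382 500 mm⁴.
Web: 10 × 180, A = 1 800 mm², y = 120 mm, Ī = 4 860 000 mm⁴.
Top flange: 170 × 30, A = 5 100 mm², y = 225 mm, Ī = 382 500 mm⁴.
By symmetry the centroid is at mid-height, ȳ = 120 mm.
Transfer each piece to the horizontal centroidal axis using Ī + A·d² with d = y − 120:
  bottom flange: d = -105 mm → contributes +56 610 000 mm⁴
  web: d = 0 mm → contributes +4 860 000 mm⁴
  top flange: d = 105 mm → contributes +56 610 000 mm⁴
Total I = 118 080 000 mm⁴.
Extreme fibre distance c = 120 mm; S = I/c = 984 000 mm³.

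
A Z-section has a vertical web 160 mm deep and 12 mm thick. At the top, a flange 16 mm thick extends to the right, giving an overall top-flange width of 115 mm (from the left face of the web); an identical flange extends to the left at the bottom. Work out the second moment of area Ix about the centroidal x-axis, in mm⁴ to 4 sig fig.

Ix ≈ 2.125 × 10⁷ mm⁴

Decompose the section into non-overlapping parts with the origin at the bottom-left of its bounding rectangle.
Web: 12 × 160, A = 1 920 mm², y = 80 mm, Ī = 4 096 000 mm⁴.
Top flange (beyond web): 103 × 16, A = 1 648 mm², y = 152 mm, Ī = 35157.3 mm⁴.
Bottom flange (beyond web): 103 × 16, A = 1 648 mm², y = 8 mm, Ī = 35157.3 mm⁴.
Centroid: ȳ = ΣA·y / ΣA = 80 mm.
Transfer each piece to the centroidal x-axis using Ī + A·d² with d = y − 80:
  web: d = 0 mm → contributes +4 096 000 mm⁴
  top flange (beyond web): d = 72 mm → contributes +8 578 389 mm⁴
  bottom flange (beyond web): d = -72 mm → contributes +8 578 389 mm⁴
Total I = 21 252 779 mm⁴.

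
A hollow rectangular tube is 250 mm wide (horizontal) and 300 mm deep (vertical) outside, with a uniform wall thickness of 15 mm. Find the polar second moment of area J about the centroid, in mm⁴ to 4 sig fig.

Break the section into simple shapes (no overlaps), measuring from the bottom-left corner of the bounding box.
Outer rectangle: 250 × 300, A = 75 000 mm², y = 150 mm, Ī = 562 500 000 mm⁴.
Inner void (subtracted): 220 × 270, A = 59 400 mm², y = 150 mm, Ī = 360 855 000 mm⁴.
By symmetry the centroid is at mid-height, ȳ = 150 mm.
All pieces are centred on the centroidal x-axis, so I = ΣĪ (holes subtracted) = 201 645 000 mm⁴.
Repeating about the centroidal y-axis gives I_y = 151 045 000 mm⁴.
Polar second moment: J = I_x + I_y = 352 690 000 mm⁴.

J ≈ 3.527 × 10⁸ mm⁴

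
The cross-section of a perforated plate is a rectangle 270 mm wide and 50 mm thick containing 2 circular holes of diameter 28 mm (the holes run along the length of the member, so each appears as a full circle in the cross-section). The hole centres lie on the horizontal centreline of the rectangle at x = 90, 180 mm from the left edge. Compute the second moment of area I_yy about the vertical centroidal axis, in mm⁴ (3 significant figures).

I_yy ≈ 7.95 × 10⁷ mm⁴

Break the section into simple shapes (no overlaps), measuring from the bottom-left corner of the bounding box.
Plate: 270 × 50, A = 13 500 mm², x = 135 mm, Ī = 82 012 500 mm⁴.
Hole 1 (subtracted): ⌀28, A = 615.75 mm², x = 90 mm, Ī = 30 172 mm⁴.
Hole 2 (subtracted): ⌀28, A = 615.75 mm², x = 180 mm, Ī = 30 172 mm⁴.
By symmetry the centroid is at mid-width, x̄ = 135 mm.
Transfer each piece to the vertical centroidal axis using Ī + A·d² with d = x − 135:
  plate: d = 0 mm → contributes +82 012 500 mm⁴
  hole 1: d = -45 mm → contributes −1 277 070 mm⁴
  hole 2: d = 45 mm → contributes −1 277 070 mm⁴
Total I = 79 458 360 mm⁴.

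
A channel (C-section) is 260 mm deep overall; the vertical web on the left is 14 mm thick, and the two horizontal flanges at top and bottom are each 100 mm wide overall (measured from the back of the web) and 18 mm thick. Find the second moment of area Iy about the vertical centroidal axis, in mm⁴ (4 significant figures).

Iy ≈ 6.150 × 10⁶ mm⁴

Decompose the section into non-overlapping parts with the origin at the bottom-left of its bounding rectangle.
Web: 14 × 260, A = 3 640 mm², x = 7 mm, Ī = 59453.3 mm⁴.
Top flange (beyond web): 86 × 18, A = 1 548 mm², x = 57 mm, Ī = 954 084 mm⁴.
Bottom flange (beyond web): 86 × 18, A = 1 548 mm², x = 57 mm, Ī = 954 084 mm⁴.
Centroid: x̄ = ΣA·x / ΣA = 29.981 mm.
Transfer each piece to the vertical centroidal axis using Ī + A·d² with d = x − 29.981:
  web: d = -22.981 mm → contributes +1 981 833 mm⁴
  top flange (beyond web): d = 27.019 mm → contributes +2 084 165 mm⁴
  bottom flange (beyond web): d = 27.019 mm → contributes +2 084 165 mm⁴
Total I = 6 150 163 mm⁴.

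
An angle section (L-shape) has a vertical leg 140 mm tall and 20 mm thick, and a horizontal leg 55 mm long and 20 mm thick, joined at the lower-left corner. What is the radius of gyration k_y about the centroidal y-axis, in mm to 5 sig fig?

Break the section into simple shapes (no overlaps), measuring from the bottom-left corner of the bounding box.
Vertical leg: 20 × 140, A = 2 800 mm², x = 10 mm, Ī = 93333.33 mm⁴.
Horizontal leg (remainder): 35 × 20, A = 700 mm², x = 37.5 mm, Ī = 71458.33 mm⁴.
Centroid: x̄ = ΣA·x / ΣA = 15.5 mm.
Transfer each piece to the centroidal y-axis using Ī + A·d² with d = x − 15.5:
  vertical leg: d = -5.5 mm → contributes +178033.3 mm⁴
  horizontal leg (remainder): d = 22 mm → contributes +410258.3 mm⁴
Total I = 588291.7 mm⁴.
Radius of gyration: k = √(I/A) = √(588291.7 / 3 500) = 12.9647 mm.

k_y ≈ 12.965 mm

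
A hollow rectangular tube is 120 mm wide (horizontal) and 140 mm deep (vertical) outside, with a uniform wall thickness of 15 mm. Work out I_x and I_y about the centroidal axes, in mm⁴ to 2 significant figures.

I_x ≈ 1.7 × 10⁷ mm⁴, I_y ≈ 1.3 × 10⁷ mm⁴

Treat the section as a set of non-overlapping primitives; coordinates are from the bounding-box lower-left.
Outer rectangle: 120 × 140, A = 16 800 mm², y = 70 mm, Ī = 27 440 000 mm⁴.
Inner void (subtracted): 90 × 110, A = 9 900 mm², y = 70 mm, Ī = 9 982 500 mm⁴.
By symmetry the centroid is at mid-height, ȳ = 70 mm.
All pieces are centred on the centroidal x-axis, so I = ΣĪ (holes subtracted) = 17 457 500 mm⁴.
Repeating about the centroidal y-axis gives I_y = 13 477 500 mm⁴.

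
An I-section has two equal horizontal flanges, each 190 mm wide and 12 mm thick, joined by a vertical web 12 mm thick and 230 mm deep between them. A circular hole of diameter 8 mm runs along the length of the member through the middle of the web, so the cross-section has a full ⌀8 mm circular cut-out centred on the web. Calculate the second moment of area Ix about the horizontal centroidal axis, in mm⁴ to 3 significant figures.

Ix ≈ 7.90 × 10⁷ mm⁴

Treat the section as a set of non-overlapping primitives; coordinates are from the bounding-box lower-left.
Bottom flange: 190 × 12, A = 2 280 mm², y = 6 mm, Ī = 27 360 mm⁴.
Web: 12 × 230, A = 2 760 mm², y = 127 mm, Ī = 12 167 000 mm⁴.
Top flange: 190 × 12, A = 2 280 mm², y = 248 mm, Ī = 27 360 mm⁴.
Hole (subtracted): ⌀8, A = 50.265 mm², y = 127 mm, Ī = 201.06 mm⁴.
By symmetry the centroid is at mid-height, ȳ = 127 mm.
Transfer each piece to the horizontal centroidal axis using Ī + A·d² with d = y − 127:
  bottom flange: d = -121 mm → contributes +33 408 840 mm⁴
  web: d = 0 mm → contributes +12 167 000 mm⁴
  top flange: d = 121 mm → contributes +33 408 840 mm⁴
  hole: d = 0 mm → contributes −201.06 mm⁴
Total I = 78 984 479 mm⁴.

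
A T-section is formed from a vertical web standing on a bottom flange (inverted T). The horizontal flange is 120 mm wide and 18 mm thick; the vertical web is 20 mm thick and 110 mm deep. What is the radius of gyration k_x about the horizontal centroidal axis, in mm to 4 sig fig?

k_x ≈ 39.32 mm

Treat the section as a set of non-overlapping primitives; coordinates are from the bounding-box lower-left.
Flange: 120 × 18, A = 2 160 mm², y = 9 mm, Ī = 58 320 mm⁴.
Web: 20 × 110, A = 2 200 mm², y = 73 mm, Ī = 2 218 333 mm⁴.
Centroid: ȳ = ΣA·y / ΣA = 41.2936 mm.
Transfer each piece to the horizontal centroidal axis using Ī + A·d² with d = y − 41.2936:
  flange: d = -32.2936 mm → contributes +2 310 930 mm⁴
  web: d = 31.7064 mm → contributes +4 429 987 mm⁴
Total I = 6 740 918 mm⁴.
Radius of gyration: k = √(I/A) = √(6 740 918 / 4 360) = 39.3202 mm.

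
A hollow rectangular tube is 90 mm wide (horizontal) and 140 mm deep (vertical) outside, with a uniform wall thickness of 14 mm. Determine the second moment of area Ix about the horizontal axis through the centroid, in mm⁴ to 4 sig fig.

Treat the section as a set of non-overlapping primitives; coordinates are from the bounding-box lower-left.
Outer rectangle: 90 × 140, A = 12 600 mm², y = 70 mm, Ī = 20 580 000 mm⁴.
Inner void (subtracted): 62 × 112, A = 6 944 mm², y = 70 mm, Ī = 7 258 795 mm⁴.
By symmetry the centroid is at mid-height, ȳ = 70 mm.
All pieces are centred on the horizontal axis through the centroid, so I = ΣĪ (holes subtracted) = 13 321 205 mm⁴.

Ix ≈ 1.332 × 10⁷ mm⁴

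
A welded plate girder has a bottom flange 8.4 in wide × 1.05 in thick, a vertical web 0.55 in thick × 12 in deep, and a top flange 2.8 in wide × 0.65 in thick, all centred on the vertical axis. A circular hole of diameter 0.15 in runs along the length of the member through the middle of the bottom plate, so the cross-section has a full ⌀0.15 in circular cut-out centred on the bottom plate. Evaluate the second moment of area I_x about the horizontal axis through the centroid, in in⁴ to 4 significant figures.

Decompose the section into non-overlapping parts with the origin at the bottom-left of its bounding rectangle.
Bottom plate: 8.4 × 1.05, A = 8.82 in², y = 0.525 in, Ī = 0.810338 in⁴.
Web plate: 0.55 × 12, A = 6.6 in², y = 7.05 in, Ī = 79.2 in⁴.
Top plate: 2.8 × 0.65, A = 1.82 in², y = 13.375 in, Ī = 0.0640792 in⁴.
Hole (subtracted): ⌀0.15, A = 0.0176715 in², y = 0.525 in, Ī = 0.0000248505 in⁴.
Centroid: ȳ = ΣA·y / ΣA = 4.38348 in.
Transfer each piece to the horizontal axis through the centroid using Ī + A·d² with d = y − 4.38348:
  bottom plate: d = -3.85848 in → contributes +132.121 in⁴
  web plate: d = 2.66652 in → contributes +126.128 in⁴
  top plate: d = 8.99152 in → contributes +147.206 in⁴
  hole: d = -3.85848 in → contributes −0.263115 in⁴
Total I = 405.193 in⁴.

I_x ≈ 405.2 in⁴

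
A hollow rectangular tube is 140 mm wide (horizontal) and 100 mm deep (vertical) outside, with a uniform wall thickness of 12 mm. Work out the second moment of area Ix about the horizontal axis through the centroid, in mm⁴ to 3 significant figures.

Split into non-overlapping primitives; take the origin at the lower-left of the bounding box.
Outer rectangle: 140 × 100, A = 14 000 mm², y = 50 mm, Ī = 11 666 667 mm⁴.
Inner void (subtracted): 116 × 76, A = 8 816 mm², y = 50 mm, Ī = 4 243 435 mm⁴.
By symmetry the centroid is at mid-height, ȳ = 50 mm.
All pieces are centred on the horizontal axis through the centroid, so I = ΣĪ (holes subtracted) = 7 423 232 mm⁴.

Ix ≈ 7.42 × 10⁶ mm⁴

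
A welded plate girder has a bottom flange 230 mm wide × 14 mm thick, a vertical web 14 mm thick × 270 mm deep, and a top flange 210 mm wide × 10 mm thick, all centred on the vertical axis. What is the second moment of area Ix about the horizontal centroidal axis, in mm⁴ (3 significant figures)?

Treat the section as a set of non-overlapping primitives; coordinates are from the bounding-box lower-left.
Bottom plate: 230 × 14, A = 3 220 mm², y = 7 mm, Ī = 52 593 mm⁴.
Web plate: 14 × 270, A = 3 780 mm², y = 149 mm, Ī = 22 963 500 mm⁴.
Top plate: 210 × 10, A = 2 100 mm², y = 289 mm, Ī = 17 500 mm⁴.
Centroid: ȳ = ΣA·y / ΣA = 131.06 mm.
Transfer each piece to the horizontal centroidal axis using Ī + A·d² with d = y − 131.06:
  bottom plate: d = -124.06 mm → contributes +49 612 468 mm⁴
  web plate: d = 17.938 mm → contributes +24 179 860 mm⁴
  top plate: d = 157.94 mm → contributes +52 401 071 mm⁴
Total I = 126 193 399 mm⁴.

Ix ≈ 1.26 × 10⁸ mm⁴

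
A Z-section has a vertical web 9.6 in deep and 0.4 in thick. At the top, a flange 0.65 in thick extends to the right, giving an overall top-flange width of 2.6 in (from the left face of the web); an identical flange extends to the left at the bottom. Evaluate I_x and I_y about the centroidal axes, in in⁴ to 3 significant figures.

Break the section into simple shapes (no overlaps), measuring from the bottom-left corner of the bounding box.
Web: 0.4 × 9.6, A = 3.84 in², y = 4.8 in, Ī = 29.491 in⁴.
Top flange (beyond web): 2.2 × 0.65, A = 1.43 in², y = 9.275 in, Ī = 0.050348 in⁴.
Bottom flange (beyond web): 2.2 × 0.65, A = 1.43 in², y = 0.325 in, Ī = 0.050348 in⁴.
Centroid: ȳ = ΣA·y / ΣA = 4.8 in.
Transfer each piece to the centroidal x-axis using Ī + A·d² with d = y − 4.8:
  web: d = 0 in → contributes +29.491 in⁴
  top flange (beyond web): d = 4.475 in → contributes +28.687 in⁴
  bottom flange (beyond web): d = -4.475 in → contributes +28.687 in⁴
Total I = 86.865 in⁴.
For the y-axis: x̄ = 2.4 in.
Repeating about the centroidal y-axis gives I_y = 6.0381 in⁴.

I_x ≈ 86.9 in⁴, I_y ≈ 6.04 in⁴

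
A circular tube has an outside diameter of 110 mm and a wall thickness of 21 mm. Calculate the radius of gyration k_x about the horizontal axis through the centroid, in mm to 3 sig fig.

k_x ≈ 32.3 mm

Treat the section as a set of non-overlapping primitives; coordinates are from the bounding-box lower-left.
Outer circle: ⌀110, A = 9503.3 mm², y = 55 mm, Ī = 7 186 884 mm⁴.
Bore (subtracted): ⌀68, A = 3631.7 mm², y = 55 mm, Ī = 1 049 556 mm⁴.
By symmetry the centroid is at mid-height, ȳ = 55 mm.
All pieces are centred on the horizontal axis through the centroid, so I = ΣĪ (holes subtracted) = 6 137 328 mm⁴.
Radius of gyration: k = √(I/A) = √(6 137 328 / 5871.6) = 32.33 mm.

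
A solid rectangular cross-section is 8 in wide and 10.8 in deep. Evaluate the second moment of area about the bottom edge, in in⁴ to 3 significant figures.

The section: 8 × 10.8, A = 86.4 in², y = 5.4 in, Ī = 839.81 in⁴.
Transfer it to the base of the section using Ī + A·d² with d = y − 0:
  the section: d = 5.4 in → contributes +3359.2 in⁴
Total I = 3359.2 in⁴.

I_base ≈ 3360 in⁴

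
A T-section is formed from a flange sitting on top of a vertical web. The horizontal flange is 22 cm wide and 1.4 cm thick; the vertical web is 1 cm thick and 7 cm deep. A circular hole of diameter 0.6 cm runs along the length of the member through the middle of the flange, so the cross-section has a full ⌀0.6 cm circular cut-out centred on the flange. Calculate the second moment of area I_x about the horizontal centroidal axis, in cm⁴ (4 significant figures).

Treat the section as a set of non-overlapping primitives; coordinates are from the bounding-box lower-left.
Flange: 22 × 1.4, A = 30.8 cm², y = 7.7 cm, Ī = 5.03067 cm⁴.
Web: 1 × 7, A = 7 cm², y = 3.5 cm, Ī = 28.5833 cm⁴.
Hole (subtracted): ⌀0.6, A = 0.282743 cm², y = 7.7 cm, Ī = 0.00636173 cm⁴.
Centroid: ȳ = ΣA·y / ΣA = 6.91636 cm.
Transfer each piece to the horizontal centroidal axis using Ī + A·d² with d = y − 6.91636:
  flange: d = 0.783639 cm → contributes +23.9447 cm⁴
  web: d = -3.41636 cm → contributes +110.284 cm⁴
  hole: d = 0.783639 cm → contributes −0.179992 cm⁴
Total I = 134.049 cm⁴.

I_x ≈ 134.0 cm⁴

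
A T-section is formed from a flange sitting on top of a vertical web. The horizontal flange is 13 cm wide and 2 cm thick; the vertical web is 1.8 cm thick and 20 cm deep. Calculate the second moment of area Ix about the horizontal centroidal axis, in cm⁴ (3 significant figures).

Ix ≈ 3040 cm⁴

Treat the section as a set of non-overlapping primitives; coordinates are from the bounding-box lower-left.
Flange: 13 × 2, A = 26 cm², y = 21 cm, Ī = 8.6667 cm⁴.
Web: 1.8 × 20, A = 36 cm², y = 10 cm, Ī = 1 200 cm⁴.
Centroid: ȳ = ΣA·y / ΣA = 14.613 cm.
Transfer each piece to the horizontal centroidal axis using Ī + A·d² with d = y − 14.613:
  flange: d = 6.3871 cm → contributes +1069.3 cm⁴
  web: d = -4.6129 cm → contributes +1 966 cm⁴
Total I = 3035.4 cm⁴.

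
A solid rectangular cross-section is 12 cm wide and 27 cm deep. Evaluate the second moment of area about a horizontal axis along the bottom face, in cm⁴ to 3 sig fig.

I_base ≈ 7.87 × 10⁴ cm⁴

The section: 12 × 27, A = 324 cm², y = 13.5 cm, Ī = 19 683 cm⁴.
Transfer it to the base of the section using Ī + A·d² with d = y − 0:
  the section: d = 13.5 cm → contributes +78 732 cm⁴
Total I = 78 732 cm⁴.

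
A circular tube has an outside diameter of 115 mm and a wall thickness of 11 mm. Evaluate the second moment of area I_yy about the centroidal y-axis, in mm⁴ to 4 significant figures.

Split into non-overlapping primitives; take the origin at the lower-left of the bounding box.
Outer circle: ⌀115, A = 10386.9 mm², x = 57.5 mm, Ī = 8 585 414 mm⁴.
Bore (subtracted): ⌀93, A = 6792.91 mm², x = 57.5 mm, Ī = 3 671 992 mm⁴.
By symmetry the centroid is at mid-width, x̄ = 57.5 mm.
All pieces are centred on the centroidal y-axis, so I = ΣĪ (holes subtracted) = 4 913 423 mm⁴.

I_yy ≈ 4.913 × 10⁶ mm⁴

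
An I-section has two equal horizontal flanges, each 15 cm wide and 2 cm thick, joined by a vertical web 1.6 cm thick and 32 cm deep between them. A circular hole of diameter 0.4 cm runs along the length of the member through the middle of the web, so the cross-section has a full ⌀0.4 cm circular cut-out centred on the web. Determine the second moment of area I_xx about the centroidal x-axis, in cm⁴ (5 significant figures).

Split into non-overlapping primitives; take the origin at the lower-left of the bounding box.
Bottom flange: 15 × 2, A = 30 cm², y = 1 cm, Ī = 10 cm⁴.
Web: 1.6 × 32, A = 51.2 cm², y = 18 cm, Ī = 4369.067 cm⁴.
Top flange: 15 × 2, A = 30 cm², y = 35 cm, Ī = 10 cm⁴.
Hole (subtracted): ⌀0.4, A = 0.1256637 cm², y = 18 cm, Ī = 0.001256637 cm⁴.
By symmetry the centroid is at mid-height, ȳ = 18 cm.
Transfer each piece to the centroidal x-axis using Ī + A·d² with d = y − 18:
  bottom flange: d = -17 cm → contributes +8 680 cm⁴
  web: d = 0 cm → contributes +4369.067 cm⁴
  top flange: d = 17 cm → contributes +8 680 cm⁴
  hole: d = 0 cm → contributes −0.001256637 cm⁴
Total I = 21729.07 cm⁴.

I_xx ≈ 2.1729 × 10⁴ cm⁴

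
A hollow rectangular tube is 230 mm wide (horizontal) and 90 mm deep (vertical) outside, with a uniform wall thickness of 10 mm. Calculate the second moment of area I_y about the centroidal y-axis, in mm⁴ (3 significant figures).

Split into non-overlapping primitives; take the origin at the lower-left of the bounding box.
Outer rectangle: 230 × 90, A = 20 700 mm², x = 115 mm, Ī = 91 252 500 mm⁴.
Inner void (subtracted): 210 × 70, A = 14 700 mm², x = 115 mm, Ī = 54 022 500 mm⁴.
By symmetry the centroid is at mid-width, x̄ = 115 mm.
All pieces are centred on the centroidal y-axis, so I = ΣĪ (holes subtracted) = 37 230 000 mm⁴.

I_y ≈ 3.72 × 10⁷ mm⁴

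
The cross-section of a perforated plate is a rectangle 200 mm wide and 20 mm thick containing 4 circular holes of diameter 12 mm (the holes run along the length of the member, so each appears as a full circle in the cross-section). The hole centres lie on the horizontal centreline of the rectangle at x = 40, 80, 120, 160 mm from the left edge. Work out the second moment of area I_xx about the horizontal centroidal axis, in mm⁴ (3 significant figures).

I_xx ≈ 1.29 × 10⁵ mm⁴

Split into non-overlapping primitives; take the origin at the lower-left of the bounding box.
Plate: 200 × 20, A = 4 000 mm², y = 10 mm, Ī = 133 333 mm⁴.
Hole 1 (subtracted): ⌀12, A = 113.1 mm², y = 10 mm, Ī = 1017.9 mm⁴.
Hole 2 (subtracted): ⌀12, A = 113.1 mm², y = 10 mm, Ī = 1017.9 mm⁴.
Hole 3 (subtracted): ⌀12, A = 113.1 mm², y = 10 mm, Ī = 1017.9 mm⁴.
Hole 4 (subtracted): ⌀12, A = 113.1 mm², y = 10 mm, Ī = 1017.9 mm⁴.
By symmetry the centroid is at mid-height, ȳ = 10 mm.
All pieces are centred on the horizontal centroidal axis, so I = ΣĪ (holes subtracted) = 129 262 mm⁴.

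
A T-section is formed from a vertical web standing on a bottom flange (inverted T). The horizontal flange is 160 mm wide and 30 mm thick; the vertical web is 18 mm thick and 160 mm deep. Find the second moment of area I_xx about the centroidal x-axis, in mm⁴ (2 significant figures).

Treat the section as a set of non-overlapping primitives; coordinates are from the bounding-box lower-left.
Flange: 160 × 30, A = 4 800 mm², y = 15 mm, Ī = 360 000 mm⁴.
Web: 18 × 160, A = 2 880 mm², y = 110 mm, Ī = 6 144 000 mm⁴.
Centroid: ȳ = ΣA·y / ΣA = 50.63 mm.
Transfer each piece to the centroidal x-axis using Ī + A·d² with d = y − 50.63:
  flange: d = -35.63 mm → contributes +6 451 875 mm⁴
  web: d = 59.38 mm → contributes +16 297 125 mm⁴
Total I = 22 749 000 mm⁴.

I_xx ≈ 2.3 × 10⁷ mm⁴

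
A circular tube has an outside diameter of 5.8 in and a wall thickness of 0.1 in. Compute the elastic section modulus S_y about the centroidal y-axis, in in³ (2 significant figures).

Break the section into simple shapes (no overlaps), measuring from the bottom-left corner of the bounding box.
Outer circle: ⌀5.8, A = 26.42 in², x = 2.9 in, Ī = 55.55 in⁴.
Bore (subtracted): ⌀5.6, A = 24.63 in², x = 2.9 in, Ī = 48.27 in⁴.
By symmetry the centroid is at mid-width, x̄ = 2.9 in.
All pieces are centred on the centroidal y-axis, so I = ΣĪ (holes subtracted) = 7.275 in⁴.
Extreme fibre distance c = 2.9 in; S = I/c = 2.509 in³.

S_y ≈ 2.5 in³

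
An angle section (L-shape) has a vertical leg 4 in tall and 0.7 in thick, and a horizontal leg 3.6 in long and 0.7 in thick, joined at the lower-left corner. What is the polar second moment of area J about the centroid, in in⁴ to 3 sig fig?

J ≈ 12.4 in⁴

Treat the section as a set of non-overlapping primitives; coordinates are from the bounding-box lower-left.
Vertical leg: 0.7 × 4, A = 2.8 in², y = 2 in, Ī = 3.7333 in⁴.
Horizontal leg (remainder): 2.9 × 0.7, A = 2.03 in², y = 0.35 in, Ī = 0.082892 in⁴.
Centroid: ȳ = ΣA·y / ΣA = 1.3065 in.
Transfer each piece to the centroidal x-axis using Ī + A·d² with d = y − 1.3065:
  vertical leg: d = 0.69348 in → contributes +5.0799 in⁴
  horizontal leg (remainder): d = -0.95652 in → contributes +1.9402 in⁴
Total I = 7.0201 in⁴.
For the y-axis: x̄ = 1.1065 in.
Repeating about the centroidal y-axis gives I_y = 5.3499 in⁴.
Polar second moment: J = I_x + I_y = 12.37 in⁴.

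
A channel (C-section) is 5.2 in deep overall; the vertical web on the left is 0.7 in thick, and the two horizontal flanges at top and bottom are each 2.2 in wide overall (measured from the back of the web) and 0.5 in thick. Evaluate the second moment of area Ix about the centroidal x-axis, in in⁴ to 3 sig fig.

Ix ≈ 16.5 in⁴

Break the section into simple shapes (no overlaps), measuring from the bottom-left corner of the bounding box.
Web: 0.7 × 5.2, A = 3.64 in², y = 2.6 in, Ī = 8.2021 in⁴.
Top flange (beyond web): 1.5 × 0.5, A = 0.75 in², y = 4.95 in, Ī = 0.015625 in⁴.
Bottom flange (beyond web): 1.5 × 0.5, A = 0.75 in², y = 0.25 in, Ī = 0.015625 in⁴.
By symmetry the centroid is at mid-height, ȳ = 2.6 in.
Transfer each piece to the centroidal x-axis using Ī + A·d² with d = y − 2.6:
  web: d = 0 in → contributes +8.2021 in⁴
  top flange (beyond web): d = 2.35 in → contributes +4.1575 in⁴
  bottom flange (beyond web): d = -2.35 in → contributes +4.1575 in⁴
Total I = 16.517 in⁴.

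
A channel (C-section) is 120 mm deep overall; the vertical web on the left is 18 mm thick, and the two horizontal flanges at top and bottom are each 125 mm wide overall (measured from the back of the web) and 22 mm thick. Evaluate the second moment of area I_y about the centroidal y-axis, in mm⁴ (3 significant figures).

I_y ≈ 1.03 × 10⁷ mm⁴

Break the section into simple shapes (no overlaps), measuring from the bottom-left corner of the bounding box.
Web: 18 × 120, A = 2 160 mm², x = 9 mm, Ī = 58 320 mm⁴.
Top flange (beyond web): 107 × 22, A = 2 354 mm², x = 71.5 mm, Ī = 2 245 912 mm⁴.
Bottom flange (beyond web): 107 × 22, A = 2 354 mm², x = 71.5 mm, Ī = 2 245 912 mm⁴.
Centroid: x̄ = ΣA·x / ΣA = 51.844 mm.
Transfer each piece to the centroidal y-axis using Ī + A·d² with d = x − 51.844:
  web: d = -42.844 mm → contributes +4 023 164 mm⁴
  top flange (beyond web): d = 19.656 mm → contributes +3 155 435 mm⁴
  bottom flange (beyond web): d = 19.656 mm → contributes +3 155 435 mm⁴
Total I = 10 334 033 mm⁴.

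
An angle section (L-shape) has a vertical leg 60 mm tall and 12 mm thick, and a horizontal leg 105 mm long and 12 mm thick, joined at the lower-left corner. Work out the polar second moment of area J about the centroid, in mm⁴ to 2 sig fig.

J ≈ 2.5 × 10⁶ mm⁴

Break the section into simple shapes (no overlaps), measuring from the bottom-left corner of the bounding box.
Vertical leg: 12 × 60, A = 720 mm², y = 30 mm, Ī = 216 000 mm⁴.
Horizontal leg (remainder): 93 × 12, A = 1 116 mm², y = 6 mm, Ī = 13 392 mm⁴.
Centroid: ȳ = ΣA·y / ΣA = 15.41 mm.
Transfer each piece to the centroidal x-axis using Ī + A·d² with d = y − 15.41:
  vertical leg: d = 14.59 mm → contributes +369 228 mm⁴
  horizontal leg (remainder): d = -9.412 mm → contributes +112 249 mm⁴
Total I = 481 477 mm⁴.
For the y-axis: x̄ = 37.91 mm.
Repeating about the centroidal y-axis gives I_y = 2 019 262 mm⁴.
Polar second moment: J = I_x + I_y = 2 500 738 mm⁴.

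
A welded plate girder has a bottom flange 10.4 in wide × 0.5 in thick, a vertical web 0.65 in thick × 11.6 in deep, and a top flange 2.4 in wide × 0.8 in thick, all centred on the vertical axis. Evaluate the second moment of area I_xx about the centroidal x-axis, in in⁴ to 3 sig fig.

I_xx ≈ 323 in⁴

Break the section into simple shapes (no overlaps), measuring from the bottom-left corner of the bounding box.
Bottom plate: 10.4 × 0.5, A = 5.2 in², y = 0.25 in, Ī = 0.10833 in⁴.
Web plate: 0.65 × 11.6, A = 7.54 in², y = 6.3 in, Ī = 84.549 in⁴.
Top plate: 2.4 × 0.8, A = 1.92 in², y = 12.5 in, Ī = 0.1024 in⁴.
Centroid: ȳ = ΣA·y / ΣA = 4.966 in.
Transfer each piece to the centroidal x-axis using Ī + A·d² with d = y − 4.966:
  bottom plate: d = -4.716 in → contributes +115.76 in⁴
  web plate: d = 1.334 in → contributes +97.966 in⁴
  top plate: d = 7.534 in → contributes +109.08 in⁴
Total I = 322.81 in⁴.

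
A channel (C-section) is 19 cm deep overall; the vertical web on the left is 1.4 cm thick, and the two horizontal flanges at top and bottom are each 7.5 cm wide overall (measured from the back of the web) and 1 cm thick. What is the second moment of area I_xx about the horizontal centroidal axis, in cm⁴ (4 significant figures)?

Split into non-overlapping primitives; take the origin at the lower-left of the bounding box.
Web: 1.4 × 19, A = 26.6 cm², y = 9.5 cm, Ī = 800.217 cm⁴.
Top flange (beyond web): 6.1 × 1, A = 6.1 cm², y = 18.5 cm, Ī = 0.508333 cm⁴.
Bottom flange (beyond web): 6.1 × 1, A = 6.1 cm², y = 0.5 cm, Ī = 0.508333 cm⁴.
By symmetry the centroid is at mid-height, ȳ = 9.5 cm.
Transfer each piece to the horizontal centroidal axis using Ī + A·d² with d = y − 9.5:
  web: d = 0 cm → contributes +800.217 cm⁴
  top flange (beyond web): d = 9 cm → contributes +494.608 cm⁴
  bottom flange (beyond web): d = -9 cm → contributes +494.608 cm⁴
Total I = 1789.43 cm⁴.

I_xx ≈ 1789 cm⁴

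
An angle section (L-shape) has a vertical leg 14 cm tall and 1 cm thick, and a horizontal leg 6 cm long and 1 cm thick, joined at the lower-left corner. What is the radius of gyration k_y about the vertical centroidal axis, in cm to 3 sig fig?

Break the section into simple shapes (no overlaps), measuring from the bottom-left corner of the bounding box.
Vertical leg: 1 × 14, A = 14 cm², x = 0.5 cm, Ī = 1.1667 cm⁴.
Horizontal leg (remainder): 5 × 1, A = 5 cm², x = 3.5 cm, Ī = 10.417 cm⁴.
Centroid: x̄ = ΣA·x / ΣA = 1.2895 cm.
Transfer each piece to the vertical centroidal axis using Ī + A·d² with d = x − 1.2895:
  vertical leg: d = -0.78947 cm → contributes +9.8924 cm⁴
  horizontal leg (remainder): d = 2.2105 cm → contributes +34.849 cm⁴
Total I = 44.741 cm⁴.
Radius of gyration: k = √(I/A) = √(44.741 / 19) = 1.5345 cm.

k_y ≈ 1.53 cm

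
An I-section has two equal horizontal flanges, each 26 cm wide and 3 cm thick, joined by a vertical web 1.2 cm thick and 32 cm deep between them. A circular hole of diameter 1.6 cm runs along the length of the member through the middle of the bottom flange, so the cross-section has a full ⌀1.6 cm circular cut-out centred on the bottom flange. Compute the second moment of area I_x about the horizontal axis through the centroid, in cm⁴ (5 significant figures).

Split into non-overlapping primitives; take the origin at the lower-left of the bounding box.
Bottom flange: 26 × 3, A = 78 cm², y = 1.5 cm, Ī = 58.5 cm⁴.
Web: 1.2 × 32, A = 38.4 cm², y = 19 cm, Ī = 3276.8 cm⁴.
Top flange: 26 × 3, A = 78 cm², y = 36.5 cm, Ī = 58.5 cm⁴.
Hole (subtracted): ⌀1.6, A = 2.010619 cm², y = 1.5 cm, Ī = 0.3216991 cm⁴.
Centroid: ȳ = ΣA·y / ΣA = 19.18289 cm.
Transfer each piece to the horizontal axis through the centroid using Ī + A·d² with d = y − 19.18289:
  bottom flange: d = -17.68289 cm → contributes +24447.9 cm⁴
  web: d = -0.1828887 cm → contributes +3278.084 cm⁴
  top flange: d = 17.31711 cm → contributes +23449.32 cm⁴
  hole: d = -17.68289 cm → contributes −629.0113 cm⁴
Total I = 50546.29 cm⁴.

I_x ≈ 5.0546 × 10⁴ cm⁴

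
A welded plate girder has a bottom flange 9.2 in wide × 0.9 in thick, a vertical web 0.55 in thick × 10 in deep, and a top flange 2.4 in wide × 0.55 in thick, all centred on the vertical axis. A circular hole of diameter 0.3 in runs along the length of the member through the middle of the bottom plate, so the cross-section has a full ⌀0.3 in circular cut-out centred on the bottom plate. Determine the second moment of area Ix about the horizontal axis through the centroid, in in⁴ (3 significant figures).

Ix ≈ 232 in⁴

Treat the section as a set of non-overlapping primitives; coordinates are from the bounding-box lower-left.
Bottom plate: 9.2 × 0.9, A = 8.28 in², y = 0.45 in, Ī = 0.5589 in⁴.
Web plate: 0.55 × 10, A = 5.5 in², y = 5.9 in, Ī = 45.833 in⁴.
Top plate: 2.4 × 0.55, A = 1.32 in², y = 11.175 in, Ī = 0.033275 in⁴.
Hole (subtracted): ⌀0.3, A = 0.070686 in², y = 0.45 in, Ī = 0.00039761 in⁴.
Centroid: ȳ = ΣA·y / ΣA = 3.3864 in.
Transfer each piece to the horizontal axis through the centroid using Ī + A·d² with d = y − 3.3864:
  bottom plate: d = -2.9364 in → contributes +71.952 in⁴
  web plate: d = 2.5136 in → contributes +80.583 in⁴
  top plate: d = 7.7886 in → contributes +80.108 in⁴
  hole: d = -2.9364 in → contributes −0.60988 in⁴
Total I = 232.03 in⁴.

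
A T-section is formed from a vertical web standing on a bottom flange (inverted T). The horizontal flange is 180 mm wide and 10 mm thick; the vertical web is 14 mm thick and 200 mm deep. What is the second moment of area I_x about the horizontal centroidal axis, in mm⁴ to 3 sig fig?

Split into non-overlapping primitives; take the origin at the lower-left of the bounding box.
Flange: 180 × 10, A = 1 800 mm², y = 5 mm, Ī = 15 000 mm⁴.
Web: 14 × 200, A = 2 800 mm², y = 110 mm, Ī = 9 333 333 mm⁴.
Centroid: ȳ = ΣA·y / ΣA = 68.913 mm.
Transfer each piece to the horizontal centroidal axis using Ī + A·d² with d = y − 68.913:
  flange: d = -63.913 mm → contributes +7 367 779 mm⁴
  web: d = 41.087 mm → contributes +14 060 120 mm⁴
Total I = 21 427 899 mm⁴.

I_x ≈ 2.14 × 10⁷ mm⁴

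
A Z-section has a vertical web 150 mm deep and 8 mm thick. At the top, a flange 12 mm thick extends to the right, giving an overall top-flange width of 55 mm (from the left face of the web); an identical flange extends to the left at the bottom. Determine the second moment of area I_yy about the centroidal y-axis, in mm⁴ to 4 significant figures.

I_yy ≈ 1.067 × 10⁶ mm⁴

Treat the section as a set of non-overlapping primitives; coordinates are from the bounding-box lower-left.
Web: 8 × 150, A = 1 200 mm², x = 51 mm, Ī = 6 400 mm⁴.
Top flange (beyond web): 47 × 12, A = 564 mm², x = 78.5 mm, Ī = 103 823 mm⁴.
Bottom flange (beyond web): 47 × 12, A = 564 mm², x = 23.5 mm, Ī = 103 823 mm⁴.
Centroid: x̄ = ΣA·x / ΣA = 51 mm.
Transfer each piece to the centroidal y-axis using Ī + A·d² with d = x − 51:
  web: d = 0 mm → contributes +6 400 mm⁴
  top flange (beyond web): d = 27.5 mm → contributes +530 348 mm⁴
  bottom flange (beyond web): d = -27.5 mm → contributes +530 348 mm⁴
Total I = 1 067 096 mm⁴.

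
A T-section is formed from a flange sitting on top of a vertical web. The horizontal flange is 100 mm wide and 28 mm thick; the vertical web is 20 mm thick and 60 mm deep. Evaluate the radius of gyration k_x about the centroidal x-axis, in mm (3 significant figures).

Decompose the section into non-overlapping parts with the origin at the bottom-left of its bounding rectangle.
Flange: 100 × 28, A = 2 800 mm², y = 74 mm, Ī = 182 933 mm⁴.
Web: 20 × 60, A = 1 200 mm², y = 30 mm, Ī = 360 000 mm⁴.
Centroid: ȳ = ΣA·y / ΣA = 60.8 mm.
Transfer each piece to the centroidal x-axis using Ī + A·d² with d = y − 60.8:
  flange: d = 13.2 mm → contributes +670 805 mm⁴
  web: d = -30.8 mm → contributes +1 498 368 mm⁴
Total I = 2 169 173 mm⁴.
Radius of gyration: k = √(I/A) = √(2 169 173 / 4 000) = 23.287 mm.

k_x ≈ 23.3 mm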